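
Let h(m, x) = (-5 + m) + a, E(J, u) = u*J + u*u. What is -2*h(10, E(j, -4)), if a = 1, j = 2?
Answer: -12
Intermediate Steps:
E(J, u) = u² + J*u (E(J, u) = J*u + u² = u² + J*u)
h(m, x) = -4 + m (h(m, x) = (-5 + m) + 1 = -4 + m)
-2*h(10, E(j, -4)) = -2*(-4 + 10) = -2*6 = -12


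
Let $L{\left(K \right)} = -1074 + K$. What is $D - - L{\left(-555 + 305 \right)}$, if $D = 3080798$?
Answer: $3079474$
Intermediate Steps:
$D - - L{\left(-555 + 305 \right)} = 3080798 - - (-1074 + \left(-555 + 305\right)) = 3080798 - - (-1074 - 250) = 3080798 - \left(-1\right) \left(-1324\right) = 3080798 - 1324 = 3079474$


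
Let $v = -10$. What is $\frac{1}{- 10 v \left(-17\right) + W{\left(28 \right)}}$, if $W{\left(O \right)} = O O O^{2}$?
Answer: $\frac{1}{612956} \approx 1.6314 \cdot 10^{-6}$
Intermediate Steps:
$W{\left(O \right)} = O^{4}$ ($W{\left(O \right)} = O^{2} O^{2} = O^{4}$)
$\frac{1}{- 10 v \left(-17\right) + W{\left(28 \right)}} = \frac{1}{\left(-10\right) \left(-10\right) \left(-17\right) + 28^{4}} = \frac{1}{100 \left(-17\right) + 614656} = \frac{1}{-1700 + 614656} = \frac{1}{612956}$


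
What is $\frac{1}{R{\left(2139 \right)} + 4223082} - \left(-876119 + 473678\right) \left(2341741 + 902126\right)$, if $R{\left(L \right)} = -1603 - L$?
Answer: $\frac{5508201027891970981}{4219340} \approx 1.3055 \cdot 10^{12}$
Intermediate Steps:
$\frac{1}{R{\left(2139 \right)} + 4223082} - \left(-876119 + 473678\right) \left(2341741 + 902126\right) = \frac{1}{\left(-1603 - 2139\right) + 4223082} - \left(-876119 + 473678\right) \left(2341741 + 902126\right) = \frac{1}{\left(-1603 - 2139\right) + 4223082} - \left(-402441\right) 3243867 = \frac{1}{-3742 + 4223082} - -1305465079347 = \frac{1}{4219340} + 1305465079347 = \frac{5508201027891970981}{4219340}$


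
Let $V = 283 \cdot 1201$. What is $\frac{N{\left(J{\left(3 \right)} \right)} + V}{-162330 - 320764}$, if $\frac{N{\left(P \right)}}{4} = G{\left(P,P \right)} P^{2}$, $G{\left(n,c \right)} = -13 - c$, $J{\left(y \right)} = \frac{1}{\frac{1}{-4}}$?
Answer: $- \frac{339307}{483094} \approx -0.70236$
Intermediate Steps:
$J{\left(y \right)} = -4$ ($J{\left(y \right)} = \frac{1}{- \frac{1}{4}} = -4$)
$N{\left(P \right)} = 4 P^{2} \left(-13 - P\right)$ ($N{\left(P \right)} = 4 \left(-13 - P\right) P^{2} = 4 P^{2} \left(-13 - P\right)$)
$V = 339883$
$\frac{N{\left(J{\left(3 \right)} \right)} + V}{-162330 - 320764} = \frac{4 \left(-4\right)^{2} \left(-13 - -4\right) + 339883}{-162330 - 320764} = \frac{4 \cdot 16 \left(-13 + 4\right) + 339883}{-483094} = \left(4 \cdot 16 \left(-9\right) + 339883\right) \left(- \frac{1}{483094}\right) = \left(-576 + 339883\right) \left(- \frac{1}{483094}\right) = 339307 \left(- \frac{1}{483094}\right) = - \frac{339307}{483094}$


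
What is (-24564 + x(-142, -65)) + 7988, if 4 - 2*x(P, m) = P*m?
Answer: -21189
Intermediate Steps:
x(P, m) = 2 - P*m/2
(-24564 + x(-142, -65)) + 7988 = (-24564 + (2 - ½*(-142)*(-65))) + 7988 = (-24564 + (2 - 4615)) + 7988 = (-24564 - 4613) + 7988 = -29177 + 7988 = -21189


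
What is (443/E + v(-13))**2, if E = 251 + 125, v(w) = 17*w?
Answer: 6831518409/141376 ≈ 48322.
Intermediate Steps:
E = 376
(443/E + v(-13))**2 = (443/376 + 17*(-13))**2 = (443*(1/376) - 221)**2 = (443/376 - 221)**2 = (-82653/376)**2 = 6831518409/141376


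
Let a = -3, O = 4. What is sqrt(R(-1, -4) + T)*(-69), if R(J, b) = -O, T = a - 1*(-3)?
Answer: -138*I ≈ -138.0*I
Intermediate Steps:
T = 0 (T = -3 - 1*(-3) = -3 + 3 = 0)
R(J, b) = -4 (R(J, b) = -1*4 = -4)
sqrt(R(-1, -4) + T)*(-69) = sqrt(-4 + 0)*(-69) = sqrt(-4)*(-69) = (2*I)*(-69) = -138*I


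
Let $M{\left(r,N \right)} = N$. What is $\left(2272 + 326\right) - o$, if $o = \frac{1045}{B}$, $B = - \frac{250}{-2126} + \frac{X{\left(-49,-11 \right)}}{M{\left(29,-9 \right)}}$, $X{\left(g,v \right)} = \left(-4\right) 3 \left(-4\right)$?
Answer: $\frac{46545039}{16633} \approx 2798.4$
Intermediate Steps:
$X{\left(g,v \right)} = 48$ ($X{\left(g,v \right)} = \left(-12\right) \left(-4\right) = 48$)
$B = - \frac{16633}{3189}$ ($B = - \frac{250}{-2126} + \frac{48}{-9} = \left(-250\right) \left(- \frac{1}{2126}\right) + 48 \left(- \frac{1}{9}\right) = \frac{125}{1063} - \frac{16}{3} = - \frac{16633}{3189} \approx -5.2157$)
$o = - \frac{3332505}{16633}$ ($o = \frac{1045}{- \frac{16633}{3189}} = 1045 \left(- \frac{3189}{16633}\right) = - \frac{3332505}{16633} \approx -200.35$)
$\left(2272 + 326\right) - o = \left(2272 + 326\right) - - \frac{3332505}{16633} = 2598 + \frac{3332505}{16633} = \frac{46545039}{16633}$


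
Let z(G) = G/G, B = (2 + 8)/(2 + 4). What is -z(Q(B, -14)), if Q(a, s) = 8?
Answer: -1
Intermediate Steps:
B = 5/3 (B = 10/6 = 10*(1/6) = 5/3 ≈ 1.6667)
z(G) = 1
-z(Q(B, -14)) = -1*1 = -1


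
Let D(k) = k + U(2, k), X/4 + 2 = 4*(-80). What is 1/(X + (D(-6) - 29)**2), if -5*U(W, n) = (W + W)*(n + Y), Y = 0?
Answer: -25/9399 ≈ -0.0026599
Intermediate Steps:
U(W, n) = -2*W*n/5 (U(W, n) = -(W + W)*(n + 0)/5 = -2*W*n/5)
X = -1288 (X = -8 + 4*(4*(-80)) = -8 + 4*(-320) = -8 - 1280 = -1288)
D(k) = k/5 (D(k) = k - 2/5*2*k = k - 4*k/5 = k/5)
1/(X + (D(-6) - 29)**2) = 1/(-1288 + ((1/5)*(-6) - 29)**2) = 1/(-1288 + (-6/5 - 29)**2) = 1/(-1288 + (-151/5)**2) = 1/(-1288 + 22801/25) = 1/(-9399/25) = -25/9399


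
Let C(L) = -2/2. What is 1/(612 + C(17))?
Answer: 1/611 ≈ 0.0016367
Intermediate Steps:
C(L) = -1 (C(L) = -2*½ = -1)
1/(612 + C(17)) = 1/(612 - 1) = 1/611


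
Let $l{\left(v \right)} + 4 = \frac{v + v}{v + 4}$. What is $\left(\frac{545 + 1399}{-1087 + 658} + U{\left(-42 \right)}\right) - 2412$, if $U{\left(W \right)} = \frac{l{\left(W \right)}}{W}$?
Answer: $- \frac{137877605}{57057} \approx -2416.5$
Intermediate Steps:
$l{\left(v \right)} = -4 + \frac{2 v}{4 + v}$ ($l{\left(v \right)} = -4 + \frac{v + v}{v + 4} = -4 + \frac{2 v}{4 + v}$)
$U{\left(W \right)} = \frac{2 \left(-8 - W\right)}{W \left(4 + W\right)}$ ($U{\left(W \right)} = \frac{2 \frac{1}{4 + W} \left(-8 - W\right)}{W} = \frac{2 \left(-8 - W\right)}{W \left(4 + W\right)}$)
$\left(\frac{545 + 1399}{-1087 + 658} + U{\left(-42 \right)}\right) - 2412 = \left(\frac{545 + 1399}{-1087 + 658} + \frac{2 \left(-8 - -42\right)}{\left(-42\right) \left(4 - 42\right)}\right) - 2412 = \left(\frac{1944}{-429} + 2 \left(- \frac{1}{42}\right) \frac{1}{-38} \left(-8 + 42\right)\right) - 2412 = \left(1944 \left(- \frac{1}{429}\right) + 2 \left(- \frac{1}{42}\right) \left(- \frac{1}{38}\right) 34\right) - 2412 = \left(- \frac{648}{143} + \frac{17}{399}\right) - 2412 = - \frac{256121}{57057} - 2412 = - \frac{137877605}{57057}$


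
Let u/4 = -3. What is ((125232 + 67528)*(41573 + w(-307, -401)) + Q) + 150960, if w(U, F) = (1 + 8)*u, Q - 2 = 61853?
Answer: 7993006215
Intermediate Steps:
Q = 61855 (Q = 2 + 61853 = 61855)
u = -12 (u = 4*(-3) = -12)
w(U, F) = -108 (w(U, F) = (1 + 8)*(-12) = 9*(-12) = -108)
((125232 + 67528)*(41573 + w(-307, -401)) + Q) + 150960 = ((125232 + 67528)*(41573 - 108) + 61855) + 150960 = (192760*41465 + 61855) + 150960 = (7992793400 + 61855) + 150960 = 7992855255 + 150960 = 7993006215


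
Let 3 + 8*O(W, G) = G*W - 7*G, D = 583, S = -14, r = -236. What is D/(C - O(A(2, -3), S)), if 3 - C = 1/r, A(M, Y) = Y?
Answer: -275176/6665 ≈ -41.287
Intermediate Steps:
O(W, G) = -3/8 - 7*G/8 + G*W/8 (O(W, G) = -3/8 + (G*W - 7*G)/8 = -3/8 + (-7*G + G*W)/8 = -3/8 + (-7*G/8 + G*W/8) = -3/8 - 7*G/8 + G*W/8)
C = 709/236 (C = 3 - 1/(-236) = 3 - 1*(-1/236) = 3 + 1/236 = 709/236 ≈ 3.0042)
D/(C - O(A(2, -3), S)) = 583/(709/236 - (-3/8 - 7/8*(-14) + (⅛)*(-14)*(-3))) = 583/(709/236 - (-3/8 + 49/4 + 21/4)) = 583/(709/236 - 1*137/8) = 583/(709/236 - 137/8) = 583/(-6665/472) = 583*(-472/6665) = -275176/6665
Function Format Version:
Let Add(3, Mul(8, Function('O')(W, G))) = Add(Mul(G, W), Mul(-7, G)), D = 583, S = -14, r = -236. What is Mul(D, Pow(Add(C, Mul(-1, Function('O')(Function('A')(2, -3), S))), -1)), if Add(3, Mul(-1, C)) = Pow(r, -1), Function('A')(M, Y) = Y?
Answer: Rational(-275176, 6665) ≈ -41.287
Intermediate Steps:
Function('O')(W, G) = Add(Rational(-3, 8), Mul(Rational(-7, 8), G), Mul(Rational(1, 8), G, W)) (Function('O')(W, G) = Add(Rational(-3, 8), Mul(Rational(1, 8), Add(Mul(G, W), Mul(-7, G)))) = Add(Rational(-3, 8), Mul(Rational(1, 8), Add(Mul(-7, G), Mul(G, W)))) = Add(Rational(-3, 8), Add(Mul(Rational(-7, 8), G), Mul(Rational(1, 8), G, W))) = Add(Rational(-3, 8), Mul(Rational(-7, 8), G), Mul(Rational(1, 8), G, W)))
C = Rational(709, 236) (C = Add(3, Mul(-1, Pow(-236, -1))) = Add(3, Mul(-1, Rational(-1, 236))) = Add(3, Rational(1, 236)) = Rational(709, 236) ≈ 3.0042)
Mul(D, Pow(Add(C, Mul(-1, Function('O')(Function('A')(2, -3), S))), -1)) = Mul(583, Pow(Add(Rational(709, 236), Mul(-1, Add(Rational(-3, 8), Mul(Rational(-7, 8), -14), Mul(Rational(1, 8), -14, -3)))), -1)) = Mul(583, Pow(Add(Rational(709, 236), Mul(-1, Add(Rational(-3, 8), Rational(49, 4), Rational(21, 4)))), -1)) = Mul(583, Pow(Add(Rational(709, 236), Mul(-1, Rational(137, 8))), -1)) = Mul(583, Pow(Add(Rational(709, 236), Rational(-137, 8)), -1)) = Mul(583, Pow(Rational(-6665, 472), -1)) = Mul(583, Rational(-472, 6665)) = Rational(-275176, 6665)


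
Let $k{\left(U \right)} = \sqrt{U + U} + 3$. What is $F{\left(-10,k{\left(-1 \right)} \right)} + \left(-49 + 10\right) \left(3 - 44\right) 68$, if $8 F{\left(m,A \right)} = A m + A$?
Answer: $\frac{869829}{8} - \frac{9 i \sqrt{2}}{8} \approx 1.0873 \cdot 10^{5} - 1.591 i$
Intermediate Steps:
$k{\left(U \right)} = 3 + \sqrt{2} \sqrt{U}$ ($k{\left(U \right)} = \sqrt{2 U} + 3 = \sqrt{2} \sqrt{U} + 3 = 3 + \sqrt{2} \sqrt{U}$)
$F{\left(m,A \right)} = \frac{A}{8} + \frac{A m}{8}$ ($F{\left(m,A \right)} = \frac{A m + A}{8} = \frac{A + A m}{8} = \frac{A}{8} + \frac{A m}{8}$)
$F{\left(-10,k{\left(-1 \right)} \right)} + \left(-49 + 10\right) \left(3 - 44\right) 68 = \frac{\left(3 + \sqrt{2} \sqrt{-1}\right) \left(1 - 10\right)}{8} + \left(-49 + 10\right) \left(3 - 44\right) 68 = \frac{1}{8} \left(3 + \sqrt{2} i\right) \left(-9\right) + \left(-39\right) \left(-41\right) 68 = \frac{1}{8} \left(3 + i \sqrt{2}\right) \left(-9\right) + 1599 \cdot 68 = \left(- \frac{27}{8} - \frac{9 i \sqrt{2}}{8}\right) + 108732 = \frac{869829}{8} - \frac{9 i \sqrt{2}}{8}$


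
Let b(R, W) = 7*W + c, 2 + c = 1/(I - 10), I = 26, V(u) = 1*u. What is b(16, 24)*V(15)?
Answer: 39855/16 ≈ 2490.9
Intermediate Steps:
V(u) = u
c = -31/16 (c = -2 + 1/(26 - 10) = -2 + 1/16 = -31/16 ≈ -1.9375)
b(R, W) = -31/16 + 7*W (b(R, W) = 7*W - 31/16 = -31/16 + 7*W)
b(16, 24)*V(15) = (-31/16 + 7*24)*15 = (-31/16 + 168)*15 = (2657/16)*15 = 39855/16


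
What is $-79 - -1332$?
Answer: $1253$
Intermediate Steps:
$-79 - -1332 = -79 + 1332 = 1253$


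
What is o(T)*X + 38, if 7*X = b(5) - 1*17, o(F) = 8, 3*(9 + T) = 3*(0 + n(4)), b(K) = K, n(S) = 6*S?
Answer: 170/7 ≈ 24.286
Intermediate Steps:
T = 15 (T = -9 + (3*(0 + 6*4))/3 = -9 + (3*(0 + 24))/3 = -9 + (3*24)/3 = -9 + (1/3)*72 = -9 + 24 = 15)
X = -12/7 (X = (5 - 1*17)/7 = (5 - 17)/7 = (1/7)*(-12) = -12/7 ≈ -1.7143)
o(T)*X + 38 = 8*(-12/7) + 38 = -96/7 + 38 = 170/7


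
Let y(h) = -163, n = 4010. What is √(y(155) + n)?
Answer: √3847 ≈ 62.024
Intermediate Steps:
√(y(155) + n) = √(-163 + 4010) = √3847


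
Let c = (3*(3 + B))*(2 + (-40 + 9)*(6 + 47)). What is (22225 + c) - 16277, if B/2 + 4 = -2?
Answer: 50255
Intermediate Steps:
B = -12 (B = -8 + 2*(-2) = -8 - 4 = -12)
c = 44307 (c = (3*(3 - 12))*(2 + (-40 + 9)*(6 + 47)) = (3*(-9))*(2 - 31*53) = -27*(2 - 1643) = -27*(-1641) = 44307)
(22225 + c) - 16277 = (22225 + 44307) - 16277 = 66532 - 16277 = 50255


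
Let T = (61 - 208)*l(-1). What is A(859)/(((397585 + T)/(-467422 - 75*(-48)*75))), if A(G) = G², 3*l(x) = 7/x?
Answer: -72836971391/198964 ≈ -3.6608e+5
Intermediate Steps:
l(x) = 7/(3*x) (l(x) = (7/x)/3 = 7/(3*x))
T = 343 (T = (61 - 208)*((7/3)/(-1)) = -343*(-1) = -147*(-7/3) = 343)
A(859)/(((397585 + T)/(-467422 - 75*(-48)*75))) = 859²/(((397585 + 343)/(-467422 - 75*(-48)*75))) = 737881/((397928/(-467422 + 3600*75))) = 737881/((397928/(-467422 + 270000))) = 737881/((397928/(-197422))) = 737881/((397928*(-1/197422))) = 737881/(-198964/98711) = 737881*(-98711/198964) = -72836971391/198964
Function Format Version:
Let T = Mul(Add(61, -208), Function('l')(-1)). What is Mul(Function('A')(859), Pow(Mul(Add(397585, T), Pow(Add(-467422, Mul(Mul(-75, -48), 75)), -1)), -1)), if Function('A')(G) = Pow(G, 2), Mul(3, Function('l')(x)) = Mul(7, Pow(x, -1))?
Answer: Rational(-72836971391, 198964) ≈ -3.6608e+5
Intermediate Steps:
Function('l')(x) = Mul(Rational(7, 3), Pow(x, -1)) (Function('l')(x) = Mul(Rational(1, 3), Mul(7, Pow(x, -1))) = Mul(Rational(7, 3), Pow(x, -1)))
T = 343 (T = Mul(Add(61, -208), Mul(Rational(7, 3), Pow(-1, -1))) = Mul(-147, Mul(Rational(7, 3), -1)) = Mul(-147, Rational(-7, 3)) = 343)
Mul(Function('A')(859), Pow(Mul(Add(397585, T), Pow(Add(-467422, Mul(Mul(-75, -48), 75)), -1)), -1)) = Mul(Pow(859, 2), Pow(Mul(Add(397585, 343), Pow(Add(-467422, Mul(Mul(-75, -48), 75)), -1)), -1)) = Mul(737881, Pow(Mul(397928, Pow(Add(-467422, Mul(3600, 75)), -1)), -1)) = Mul(737881, Pow(Mul(397928, Pow(Add(-467422, 270000), -1)), -1)) = Mul(737881, Pow(Mul(397928, Pow(-197422, -1)), -1)) = Mul(737881, Pow(Mul(397928, Rational(-1, 197422)), -1)) = Mul(737881, Pow(Rational(-198964, 98711), -1)) = Mul(737881, Rational(-98711, 198964)) = Rational(-72836971391, 198964)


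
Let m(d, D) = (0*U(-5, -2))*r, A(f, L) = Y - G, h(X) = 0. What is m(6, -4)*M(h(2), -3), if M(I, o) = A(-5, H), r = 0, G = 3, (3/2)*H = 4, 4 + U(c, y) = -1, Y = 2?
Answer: 0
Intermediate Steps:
U(c, y) = -5 (U(c, y) = -4 - 1 = -5)
H = 8/3 (H = (2/3)*4 = 8/3 ≈ 2.6667)
A(f, L) = -1 (A(f, L) = 2 - 1*3 = 2 - 3 = -1)
M(I, o) = -1
m(d, D) = 0 (m(d, D) = (0*(-5))*0 = 0*0 = 0)
m(6, -4)*M(h(2), -3) = 0*(-1) = 0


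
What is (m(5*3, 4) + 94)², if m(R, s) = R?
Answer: 11881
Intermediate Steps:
(m(5*3, 4) + 94)² = (5*3 + 94)² = (15 + 94)² = 109² = 11881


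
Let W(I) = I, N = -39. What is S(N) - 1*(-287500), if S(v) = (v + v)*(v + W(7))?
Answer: 289996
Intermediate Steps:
S(v) = 2*v*(7 + v) (S(v) = (v + v)*(v + 7) = (2*v)*(7 + v) = 2*v*(7 + v))
S(N) - 1*(-287500) = 2*(-39)*(7 - 39) - 1*(-287500) = 2*(-39)*(-32) + 287500 = 2496 + 287500 = 289996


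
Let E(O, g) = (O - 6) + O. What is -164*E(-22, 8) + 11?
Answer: 8211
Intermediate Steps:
E(O, g) = -6 + 2*O (E(O, g) = (-6 + O) + O = -6 + 2*O)
-164*E(-22, 8) + 11 = -164*(-6 + 2*(-22)) + 11 = -164*(-6 - 44) + 11 = -164*(-50) + 11 = 8200 + 11 = 8211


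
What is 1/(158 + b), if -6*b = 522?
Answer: 1/71 ≈ 0.014085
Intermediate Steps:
b = -87 (b = -⅙*522 = -87)
1/(158 + b) = 1/(158 - 87) = 1/71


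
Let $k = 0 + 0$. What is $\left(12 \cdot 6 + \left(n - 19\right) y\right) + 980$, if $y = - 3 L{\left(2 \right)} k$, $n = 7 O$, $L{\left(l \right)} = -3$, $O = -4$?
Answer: $1052$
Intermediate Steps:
$k = 0$
$n = -28$ ($n = 7 \left(-4\right) = -28$)
$y = 0$ ($y = \left(-3\right) \left(-3\right) 0 = 9 \cdot 0 = 0$)
$\left(12 \cdot 6 + \left(n - 19\right) y\right) + 980 = \left(12 \cdot 6 + \left(-28 - 19\right) 0\right) + 980 = \left(72 - 0\right) + 980 = \left(72 + 0\right) + 980 = 72 + 980 = 1052$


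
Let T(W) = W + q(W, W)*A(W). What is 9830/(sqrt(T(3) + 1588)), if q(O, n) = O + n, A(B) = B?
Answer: 9830*sqrt(1609)/1609 ≈ 245.06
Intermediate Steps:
T(W) = W + 2*W**2 (T(W) = W + (W + W)*W = W + (2*W)*W = W + 2*W**2)
9830/(sqrt(T(3) + 1588)) = 9830/(sqrt(3*(1 + 2*3) + 1588)) = 9830/(sqrt(3*(1 + 6) + 1588)) = 9830/(sqrt(3*7 + 1588)) = 9830/(sqrt(21 + 1588)) = 9830/(sqrt(1609)) = 9830*(sqrt(1609)/1609) = 9830*sqrt(1609)/1609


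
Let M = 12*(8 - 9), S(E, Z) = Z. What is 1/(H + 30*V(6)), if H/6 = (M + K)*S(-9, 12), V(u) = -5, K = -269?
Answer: -1/20382 ≈ -4.9063e-5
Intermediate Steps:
M = -12 (M = 12*(-1) = -12)
H = -20232 (H = 6*((-12 - 269)*12) = 6*(-281*12) = 6*(-3372) = -20232)
1/(H + 30*V(6)) = 1/(-20232 + 30*(-5)) = 1/(-20232 - 150) = 1/(-20382) = -1/20382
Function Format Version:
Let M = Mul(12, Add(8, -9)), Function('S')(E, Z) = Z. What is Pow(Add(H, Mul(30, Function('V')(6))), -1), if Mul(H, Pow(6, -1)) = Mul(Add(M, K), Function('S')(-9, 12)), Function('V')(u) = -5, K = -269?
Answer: Rational(-1, 20382) ≈ -4.9063e-5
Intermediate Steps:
M = -12 (M = Mul(12, -1) = -12)
H = -20232 (H = Mul(6, Mul(Add(-12, -269), 12)) = Mul(6, Mul(-281, 12)) = Mul(6, -3372) = -20232)
Pow(Add(H, Mul(30, Function('V')(6))), -1) = Pow(Add(-20232, Mul(30, -5)), -1) = Pow(Add(-20232, -150), -1) = Pow(-20382, -1) = Rational(-1, 20382)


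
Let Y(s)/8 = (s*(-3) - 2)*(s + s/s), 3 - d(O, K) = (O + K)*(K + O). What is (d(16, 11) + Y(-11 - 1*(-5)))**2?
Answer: 1865956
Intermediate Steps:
d(O, K) = 3 - (K + O)**2 (d(O, K) = 3 - (O + K)*(K + O) = 3 - (K + O)*(K + O) = 3 - (K + O)**2)
Y(s) = 8*(1 + s)*(-2 - 3*s) (Y(s) = 8*((s*(-3) - 2)*(s + s/s)) = 8*((-3*s - 2)*(s + 1)) = 8*((-2 - 3*s)*(1 + s)) = 8*((1 + s)*(-2 - 3*s)) = 8*(1 + s)*(-2 - 3*s))
(d(16, 11) + Y(-11 - 1*(-5)))**2 = ((3 - (11 + 16)**2) + (-16 - 40*(-11 - 1*(-5)) - 24*(-11 - 1*(-5))**2))**2 = ((3 - 1*27**2) + (-16 - 40*(-11 + 5) - 24*(-11 + 5)**2))**2 = ((3 - 1*729) + (-16 - 40*(-6) - 24*(-6)**2))**2 = ((3 - 729) + (-16 + 240 - 24*36))**2 = (-726 + (-16 + 240 - 864))**2 = (-726 - 640)**2 = (-1366)**2 = 1865956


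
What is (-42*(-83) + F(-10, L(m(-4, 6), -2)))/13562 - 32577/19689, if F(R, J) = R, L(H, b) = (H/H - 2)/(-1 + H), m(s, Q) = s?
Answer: -62228385/44503703 ≈ -1.3983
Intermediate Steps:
L(H, b) = -1/(-1 + H) (L(H, b) = (1 - 2)/(-1 + H) = -1/(-1 + H))
(-42*(-83) + F(-10, L(m(-4, 6), -2)))/13562 - 32577/19689 = (-42*(-83) - 10)/13562 - 32577/19689 = (3486 - 10)*(1/13562) - 32577*1/19689 = 3476*(1/13562) - 10859/6563 = 1738/6781 - 10859/6563 = -62228385/44503703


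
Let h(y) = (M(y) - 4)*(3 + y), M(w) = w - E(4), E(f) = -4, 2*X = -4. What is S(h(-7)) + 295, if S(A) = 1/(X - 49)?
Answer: 15044/51 ≈ 294.98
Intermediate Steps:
X = -2 (X = (½)*(-4) = -2)
M(w) = 4 + w (M(w) = w - 1*(-4) = w + 4 = 4 + w)
h(y) = y*(3 + y) (h(y) = ((4 + y) - 4)*(3 + y) = y*(3 + y))
S(A) = -1/51 (S(A) = 1/(-2 - 49) = 1/(-51) = -1/51)
S(h(-7)) + 295 = -1/51 + 295 = 15044/51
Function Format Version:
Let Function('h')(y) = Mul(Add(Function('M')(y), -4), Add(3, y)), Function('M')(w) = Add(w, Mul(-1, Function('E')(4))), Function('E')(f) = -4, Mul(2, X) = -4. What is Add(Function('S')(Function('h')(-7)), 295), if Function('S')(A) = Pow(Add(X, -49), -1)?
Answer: Rational(15044, 51) ≈ 294.98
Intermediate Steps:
X = -2 (X = Mul(Rational(1, 2), -4) = -2)
Function('M')(w) = Add(4, w) (Function('M')(w) = Add(w, Mul(-1, -4)) = Add(w, 4) = Add(4, w))
Function('h')(y) = Mul(y, Add(3, y)) (Function('h')(y) = Mul(Add(Add(4, y), -4), Add(3, y)) = Mul(y, Add(3, y)))
Function('S')(A) = Rational(-1, 51) (Function('S')(A) = Pow(Add(-2, -49), -1) = Pow(-51, -1) = Rational(-1, 51))
Add(Function('S')(Function('h')(-7)), 295) = Add(Rational(-1, 51), 295) = Rational(15044, 51)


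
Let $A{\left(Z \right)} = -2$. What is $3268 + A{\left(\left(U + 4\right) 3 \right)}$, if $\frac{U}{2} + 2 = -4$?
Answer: $3266$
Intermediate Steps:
$U = -12$ ($U = -4 + 2 \left(-4\right) = -4 - 8 = -12$)
$3268 + A{\left(\left(U + 4\right) 3 \right)} = 3268 - 2 = 3266$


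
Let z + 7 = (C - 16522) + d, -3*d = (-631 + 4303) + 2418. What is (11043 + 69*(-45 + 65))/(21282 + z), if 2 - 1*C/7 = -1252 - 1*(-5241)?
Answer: -12423/25186 ≈ -0.49325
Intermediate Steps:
d = -2030 (d = -((-631 + 4303) + 2418)/3 = -(3672 + 2418)/3 = -⅓*6090 = -2030)
C = -27909 (C = 14 - 7*(-1252 - 1*(-5241)) = 14 - 7*(-1252 + 5241) = 14 - 7*3989 = 14 - 27923 = -27909)
z = -46468 (z = -7 + ((-27909 - 16522) - 2030) = -7 + (-44431 - 2030) = -7 - 46461 = -46468)
(11043 + 69*(-45 + 65))/(21282 + z) = (11043 + 69*(-45 + 65))/(21282 - 46468) = (11043 + 69*20)/(-25186) = (11043 + 1380)*(-1/25186) = 12423*(-1/25186) = -12423/25186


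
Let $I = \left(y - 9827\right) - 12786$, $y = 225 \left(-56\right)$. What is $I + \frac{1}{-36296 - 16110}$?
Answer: $- \frac{1845372479}{52406} \approx -35213.0$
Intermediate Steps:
$y = -12600$
$I = -35213$ ($I = \left(-12600 - 9827\right) - 12786 = -22427 - 12786 = -35213$)
$I + \frac{1}{-36296 - 16110} = -35213 + \frac{1}{-36296 - 16110} = -35213 + \frac{1}{-52406} = -35213 - \frac{1}{52406} = - \frac{1845372479}{52406}$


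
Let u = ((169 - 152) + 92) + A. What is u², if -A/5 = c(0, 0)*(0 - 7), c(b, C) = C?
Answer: 11881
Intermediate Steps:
A = 0 (A = -0*(0 - 7) = -0*(-7) = -5*0 = 0)
u = 109 (u = ((169 - 152) + 92) + 0 = (17 + 92) + 0 = 109 + 0 = 109)
u² = 109² = 11881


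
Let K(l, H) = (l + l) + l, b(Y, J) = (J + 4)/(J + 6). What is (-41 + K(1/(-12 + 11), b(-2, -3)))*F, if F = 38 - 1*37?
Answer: -44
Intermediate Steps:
b(Y, J) = (4 + J)/(6 + J)
K(l, H) = 3*l (K(l, H) = 2*l + l = 3*l)
F = 1 (F = 38 - 37 = 1)
(-41 + K(1/(-12 + 11), b(-2, -3)))*F = (-41 + 3/(-12 + 11))*1 = (-41 + 3/(-1))*1 = (-41 + 3*(-1))*1 = (-41 - 3)*1 = -44*1 = -44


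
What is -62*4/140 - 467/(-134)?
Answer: 8037/4690 ≈ 1.7136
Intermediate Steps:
-62*4/140 - 467/(-134) = -248*1/140 - 467*(-1/134) = -62/35 + 467/134 = 8037/4690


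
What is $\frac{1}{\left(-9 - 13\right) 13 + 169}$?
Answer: $- \frac{1}{117} \approx -0.008547$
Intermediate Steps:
$\frac{1}{\left(-9 - 13\right) 13 + 169} = \frac{1}{\left(-22\right) 13 + 169} = \frac{1}{-286 + 169} = \frac{1}{-117} = - \frac{1}{117}$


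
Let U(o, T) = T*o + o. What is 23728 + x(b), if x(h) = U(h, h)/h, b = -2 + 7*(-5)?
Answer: 23692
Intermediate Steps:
U(o, T) = o + T*o
b = -37 (b = -2 - 35 = -37)
x(h) = 1 + h (x(h) = (h*(1 + h))/h = 1 + h)
23728 + x(b) = 23728 + (1 - 37) = 23728 - 36 = 23692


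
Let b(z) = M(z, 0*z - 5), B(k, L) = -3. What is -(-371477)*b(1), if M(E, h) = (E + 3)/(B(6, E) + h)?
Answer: -371477/2 ≈ -1.8574e+5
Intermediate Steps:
M(E, h) = (3 + E)/(-3 + h) (M(E, h) = (E + 3)/(-3 + h) = (3 + E)/(-3 + h))
b(z) = -3/8 - z/8 (b(z) = (3 + z)/(-3 + (0*z - 5)) = (3 + z)/(-3 + (0 - 5)) = (3 + z)/(-3 - 5) = (3 + z)/(-8) = -(3 + z)/8 = -3/8 - z/8)
-(-371477)*b(1) = -(-371477)*(-3/8 - ⅛*1) = -(-371477)*(-3/8 - ⅛) = -(-371477)*(-1)/2 = -1*371477/2 = -371477/2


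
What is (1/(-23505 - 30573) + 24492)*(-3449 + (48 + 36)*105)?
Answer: 7113773352125/54078 ≈ 1.3155e+8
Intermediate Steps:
(1/(-23505 - 30573) + 24492)*(-3449 + (48 + 36)*105) = (1/(-54078) + 24492)*(-3449 + 84*105) = (-1/54078 + 24492)*(-3449 + 8820) = (1324478375/54078)*5371 = 7113773352125/54078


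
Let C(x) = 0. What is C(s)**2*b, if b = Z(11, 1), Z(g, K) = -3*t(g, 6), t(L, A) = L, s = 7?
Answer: 0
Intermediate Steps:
Z(g, K) = -3*g
b = -33 (b = -3*11 = -33)
C(s)**2*b = 0**2*(-33) = 0*(-33) = 0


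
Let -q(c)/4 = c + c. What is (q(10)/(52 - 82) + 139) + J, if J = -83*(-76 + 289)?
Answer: -52612/3 ≈ -17537.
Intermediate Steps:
J = -17679 (J = -83*213 = -17679)
q(c) = -8*c (q(c) = -4*(c + c) = -8*c)
(q(10)/(52 - 82) + 139) + J = ((-8*10)/(52 - 82) + 139) - 17679 = (-80/(-30) + 139) - 17679 = (-1/30*(-80) + 139) - 17679 = (8/3 + 139) - 17679 = 425/3 - 17679 = -52612/3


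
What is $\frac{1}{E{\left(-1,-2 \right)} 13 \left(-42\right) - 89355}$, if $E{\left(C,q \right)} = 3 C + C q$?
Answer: $- \frac{1}{88809} \approx -1.126 \cdot 10^{-5}$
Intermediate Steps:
$\frac{1}{E{\left(-1,-2 \right)} 13 \left(-42\right) - 89355} = \frac{1}{- (3 - 2) 13 \left(-42\right) - 89355} = \frac{1}{\left(-1\right) 1 \cdot 13 \left(-42\right) - 89355} = \frac{1}{\left(-1\right) 13 \left(-42\right) - 89355} = \frac{1}{\left(-13\right) \left(-42\right) - 89355} = \frac{1}{546 - 89355} = \frac{1}{-88809} = - \frac{1}{88809}$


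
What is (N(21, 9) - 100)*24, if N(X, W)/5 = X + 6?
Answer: 840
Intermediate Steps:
N(X, W) = 30 + 5*X (N(X, W) = 5*(X + 6) = 5*(6 + X) = 30 + 5*X)
(N(21, 9) - 100)*24 = ((30 + 5*21) - 100)*24 = ((30 + 105) - 100)*24 = (135 - 100)*24 = 35*24 = 840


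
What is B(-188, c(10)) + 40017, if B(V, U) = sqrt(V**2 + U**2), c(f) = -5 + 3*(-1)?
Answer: 40017 + 4*sqrt(2213) ≈ 40205.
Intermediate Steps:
c(f) = -8 (c(f) = -5 - 3 = -8)
B(V, U) = sqrt(U**2 + V**2)
B(-188, c(10)) + 40017 = sqrt((-8)**2 + (-188)**2) + 40017 = sqrt(64 + 35344) + 40017 = sqrt(35408) + 40017 = 4*sqrt(2213) + 40017 = 40017 + 4*sqrt(2213)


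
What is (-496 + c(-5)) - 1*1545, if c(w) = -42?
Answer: -2083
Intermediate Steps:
(-496 + c(-5)) - 1*1545 = (-496 - 42) - 1*1545 = -538 - 1545 = -2083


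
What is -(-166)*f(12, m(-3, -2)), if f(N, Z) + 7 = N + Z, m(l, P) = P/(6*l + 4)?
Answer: 5976/7 ≈ 853.71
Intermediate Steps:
m(l, P) = P/(4 + 6*l)
f(N, Z) = -7 + N + Z (f(N, Z) = -7 + (N + Z) = -7 + N + Z)
-(-166)*f(12, m(-3, -2)) = -(-166)*(-7 + 12 + (½)*(-2)/(2 + 3*(-3))) = -(-166)*(-7 + 12 + (½)*(-2)/(2 - 9)) = -(-166)*(-7 + 12 + (½)*(-2)/(-7)) = -(-166)*(-7 + 12 + (½)*(-2)*(-⅐)) = -(-166)*(-7 + 12 + ⅐) = -(-166)*36/7 = -1*(-5976/7) = 5976/7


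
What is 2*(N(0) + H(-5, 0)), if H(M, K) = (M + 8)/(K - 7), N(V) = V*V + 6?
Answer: 78/7 ≈ 11.143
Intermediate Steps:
N(V) = 6 + V² (N(V) = V² + 6 = 6 + V²)
H(M, K) = (8 + M)/(-7 + K)
2*(N(0) + H(-5, 0)) = 2*((6 + 0²) + (8 - 5)/(-7 + 0)) = 2*((6 + 0) + 3/(-7)) = 2*(6 - ⅐*3) = 2*(6 - 3/7) = 2*(39/7) = 78/7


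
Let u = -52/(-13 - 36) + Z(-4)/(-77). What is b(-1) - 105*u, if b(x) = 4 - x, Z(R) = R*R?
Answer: -6515/77 ≈ -84.610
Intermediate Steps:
Z(R) = R**2
u = 460/539 (u = -52/(-13 - 36) + (-4)**2/(-77) = -52/(-49) + 16*(-1/77) = -52*(-1/49) - 16/77 = 52/49 - 16/77 = 460/539 ≈ 0.85343)
b(-1) - 105*u = (4 - 1*(-1)) - 105*460/539 = (4 + 1) - 6900/77 = 5 - 6900/77 = -6515/77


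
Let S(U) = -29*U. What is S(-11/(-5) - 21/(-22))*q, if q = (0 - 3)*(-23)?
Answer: -694347/110 ≈ -6312.2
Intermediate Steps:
q = 69 (q = -3*(-23) = 69)
S(-11/(-5) - 21/(-22))*q = -29*(-11/(-5) - 21/(-22))*69 = -29*(-11*(-⅕) - 21*(-1/22))*69 = -29*(11/5 + 21/22)*69 = -29*347/110*69 = -10063/110*69 = -694347/110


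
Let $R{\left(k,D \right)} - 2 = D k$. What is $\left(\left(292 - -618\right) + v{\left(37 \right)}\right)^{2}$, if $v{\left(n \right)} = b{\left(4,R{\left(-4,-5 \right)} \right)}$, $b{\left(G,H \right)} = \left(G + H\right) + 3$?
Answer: $881721$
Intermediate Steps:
$R{\left(k,D \right)} = 2 + D k$
$b{\left(G,H \right)} = 3 + G + H$
$v{\left(n \right)} = 29$ ($v{\left(n \right)} = 3 + 4 + \left(2 - -20\right) = 3 + 4 + \left(2 + 20\right) = 3 + 4 + 22 = 29$)
$\left(\left(292 - -618\right) + v{\left(37 \right)}\right)^{2} = \left(\left(292 - -618\right) + 29\right)^{2} = \left(\left(292 + 618\right) + 29\right)^{2} = \left(910 + 29\right)^{2} = 939^{2} = 881721$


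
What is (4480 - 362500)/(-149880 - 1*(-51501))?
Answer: 2340/643 ≈ 3.6392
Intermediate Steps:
(4480 - 362500)/(-149880 - 1*(-51501)) = -358020/(-149880 + 51501) = -358020/(-98379) = -358020*(-1/98379) = 2340/643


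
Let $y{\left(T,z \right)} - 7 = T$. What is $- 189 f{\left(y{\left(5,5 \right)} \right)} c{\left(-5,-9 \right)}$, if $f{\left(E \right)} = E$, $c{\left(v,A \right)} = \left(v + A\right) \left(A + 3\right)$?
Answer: $-190512$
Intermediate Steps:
$y{\left(T,z \right)} = 7 + T$
$c{\left(v,A \right)} = \left(3 + A\right) \left(A + v\right)$ ($c{\left(v,A \right)} = \left(A + v\right) \left(3 + A\right) = \left(3 + A\right) \left(A + v\right)$)
$- 189 f{\left(y{\left(5,5 \right)} \right)} c{\left(-5,-9 \right)} = - 189 \left(7 + 5\right) \left(\left(-9\right)^{2} + 3 \left(-9\right) + 3 \left(-5\right) - -45\right) = \left(-189\right) 12 \left(81 - 27 - 15 + 45\right) = \left(-2268\right) 84 = -190512$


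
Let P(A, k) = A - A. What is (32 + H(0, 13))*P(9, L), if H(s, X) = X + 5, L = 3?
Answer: 0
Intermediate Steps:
H(s, X) = 5 + X
P(A, k) = 0
(32 + H(0, 13))*P(9, L) = (32 + (5 + 13))*0 = (32 + 18)*0 = 50*0 = 0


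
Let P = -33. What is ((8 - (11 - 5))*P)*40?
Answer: -2640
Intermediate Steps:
((8 - (11 - 5))*P)*40 = ((8 - (11 - 5))*(-33))*40 = ((8 - 1*6)*(-33))*40 = ((8 - 6)*(-33))*40 = (2*(-33))*40 = -66*40 = -2640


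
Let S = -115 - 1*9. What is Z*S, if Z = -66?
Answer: 8184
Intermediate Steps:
S = -124 (S = -115 - 9 = -124)
Z*S = -66*(-124) = 8184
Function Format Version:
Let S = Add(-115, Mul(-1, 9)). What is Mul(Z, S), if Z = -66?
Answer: 8184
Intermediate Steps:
S = -124 (S = Add(-115, -9) = -124)
Mul(Z, S) = Mul(-66, -124) = 8184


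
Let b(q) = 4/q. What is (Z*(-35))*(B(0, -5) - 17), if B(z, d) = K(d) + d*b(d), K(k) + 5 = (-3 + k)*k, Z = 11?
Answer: -8470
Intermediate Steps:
K(k) = -5 + k*(-3 + k) (K(k) = -5 + (-3 + k)*k = -5 + k*(-3 + k))
B(z, d) = -1 + d² - 3*d (B(z, d) = (-5 + d² - 3*d) + d*(4/d) = (-5 + d² - 3*d) + 4 = -1 + d² - 3*d)
(Z*(-35))*(B(0, -5) - 17) = (11*(-35))*((-1 + (-5)² - 3*(-5)) - 17) = -385*((-1 + 25 + 15) - 17) = -385*(39 - 17) = -385*22 = -8470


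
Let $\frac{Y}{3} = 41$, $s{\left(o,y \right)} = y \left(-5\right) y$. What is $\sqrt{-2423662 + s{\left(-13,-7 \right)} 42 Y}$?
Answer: $2 i \sqrt{922333} \approx 1920.8 i$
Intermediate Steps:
$s{\left(o,y \right)} = - 5 y^{2}$ ($s{\left(o,y \right)} = - 5 y y = - 5 y^{2}$)
$Y = 123$ ($Y = 3 \cdot 41 = 123$)
$\sqrt{-2423662 + s{\left(-13,-7 \right)} 42 Y} = \sqrt{-2423662 + - 5 \left(-7\right)^{2} \cdot 42 \cdot 123} = \sqrt{-2423662 + \left(-5\right) 49 \cdot 42 \cdot 123} = \sqrt{-2423662 + \left(-245\right) 42 \cdot 123} = \sqrt{-2423662 - 1265670} = \sqrt{-3689332} = 2 i \sqrt{922333}$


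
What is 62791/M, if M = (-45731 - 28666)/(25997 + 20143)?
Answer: -965725580/24799 ≈ -38942.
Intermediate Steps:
M = -24799/15380 (M = -74397/46140 = -74397*1/46140 = -24799/15380 ≈ -1.6124)
62791/M = 62791/(-24799/15380) = 62791*(-15380/24799) = -965725580/24799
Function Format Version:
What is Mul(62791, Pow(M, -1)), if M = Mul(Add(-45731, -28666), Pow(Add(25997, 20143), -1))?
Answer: Rational(-965725580, 24799) ≈ -38942.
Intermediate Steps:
M = Rational(-24799, 15380) (M = Mul(-74397, Pow(46140, -1)) = Mul(-74397, Rational(1, 46140)) = Rational(-24799, 15380) ≈ -1.6124)
Mul(62791, Pow(M, -1)) = Mul(62791, Pow(Rational(-24799, 15380), -1)) = Mul(62791, Rational(-15380, 24799)) = Rational(-965725580, 24799)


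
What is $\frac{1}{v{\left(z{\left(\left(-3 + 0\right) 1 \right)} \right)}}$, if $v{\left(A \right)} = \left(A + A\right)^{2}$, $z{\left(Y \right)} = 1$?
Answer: $\frac{1}{4} \approx 0.25$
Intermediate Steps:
$v{\left(A \right)} = 4 A^{2}$ ($v{\left(A \right)} = \left(2 A\right)^{2} = 4 A^{2}$)
$\frac{1}{v{\left(z{\left(\left(-3 + 0\right) 1 \right)} \right)}} = \frac{1}{4 \cdot 1^{2}} = \frac{1}{4 \cdot 1} = \frac{1}{4}$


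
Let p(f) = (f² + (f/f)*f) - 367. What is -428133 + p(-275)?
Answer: -353150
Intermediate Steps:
p(f) = -367 + f + f² (p(f) = (f² + 1*f) - 367 = (f² + f) - 367 = (f + f²) - 367 = -367 + f + f²)
-428133 + p(-275) = -428133 + (-367 - 275 + (-275)²) = -428133 + (-367 - 275 + 75625) = -428133 + 74983 = -353150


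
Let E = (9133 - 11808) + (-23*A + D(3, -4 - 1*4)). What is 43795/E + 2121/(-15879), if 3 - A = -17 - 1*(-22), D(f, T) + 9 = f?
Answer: -46733976/2789411 ≈ -16.754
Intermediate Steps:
D(f, T) = -9 + f
A = -2 (A = 3 - (-17 - 1*(-22)) = 3 - (-17 + 22) = 3 - 1*5 = 3 - 5 = -2)
E = -2635 (E = (9133 - 11808) + (-23*(-2) + (-9 + 3)) = -2675 + (46 - 6) = -2675 + 40 = -2635)
43795/E + 2121/(-15879) = 43795/(-2635) + 2121/(-15879) = 43795*(-1/2635) + 2121*(-1/15879) = -8759/527 - 707/5293 = -46733976/2789411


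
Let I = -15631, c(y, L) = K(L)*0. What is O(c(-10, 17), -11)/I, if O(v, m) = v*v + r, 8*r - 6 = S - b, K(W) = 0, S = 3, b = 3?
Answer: -3/62524 ≈ -4.7982e-5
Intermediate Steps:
c(y, L) = 0 (c(y, L) = 0*0 = 0)
r = ¾ (r = ¾ + (3 - 1*3)/8 = ¾ + (3 - 3)/8 = ¾ + (⅛)*0 = ¾ + 0 = ¾ ≈ 0.75000)
O(v, m) = ¾ + v² (O(v, m) = v*v + ¾ = v² + ¾ = ¾ + v²)
O(c(-10, 17), -11)/I = (¾ + 0²)/(-15631) = (¾ + 0)*(-1/15631) = (¾)*(-1/15631) = -3/62524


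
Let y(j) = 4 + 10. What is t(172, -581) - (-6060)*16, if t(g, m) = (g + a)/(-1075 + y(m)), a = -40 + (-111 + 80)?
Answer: 102874459/1061 ≈ 96960.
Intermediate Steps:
y(j) = 14
a = -71 (a = -40 - 31 = -71)
t(g, m) = 71/1061 - g/1061 (t(g, m) = (g - 71)/(-1075 + 14) = (-71 + g)/(-1061) = (-71 + g)*(-1/1061) = 71/1061 - g/1061)
t(172, -581) - (-6060)*16 = (71/1061 - 1/1061*172) - (-6060)*16 = (71/1061 - 172/1061) - 1*(-96960) = -101/1061 + 96960 = 102874459/1061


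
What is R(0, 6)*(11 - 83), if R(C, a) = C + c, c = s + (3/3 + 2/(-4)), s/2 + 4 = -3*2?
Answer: 1404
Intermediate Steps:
s = -20 (s = -8 + 2*(-3*2) = -8 + 2*(-6) = -8 - 12 = -20)
c = -39/2 (c = -20 + (3/3 + 2/(-4)) = -20 + (3*(⅓) + 2*(-¼)) = -20 + (1 - ½) = -20 + ½ = -39/2 ≈ -19.500)
R(C, a) = -39/2 + C (R(C, a) = C - 39/2 = -39/2 + C)
R(0, 6)*(11 - 83) = (-39/2 + 0)*(11 - 83) = -39/2*(-72) = 1404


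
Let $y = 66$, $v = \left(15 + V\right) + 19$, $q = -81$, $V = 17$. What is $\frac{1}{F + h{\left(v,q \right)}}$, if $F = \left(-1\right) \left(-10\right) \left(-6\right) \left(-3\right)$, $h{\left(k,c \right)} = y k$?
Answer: $\frac{1}{3546} \approx 0.00028201$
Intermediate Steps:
$v = 51$ ($v = \left(15 + 17\right) + 19 = 32 + 19 = 51$)
$h{\left(k,c \right)} = 66 k$
$F = 180$ ($F = 10 \left(-6\right) \left(-3\right) = \left(-60\right) \left(-3\right) = 180$)
$\frac{1}{F + h{\left(v,q \right)}} = \frac{1}{180 + 66 \cdot 51} = \frac{1}{180 + 3366} = \frac{1}{3546}$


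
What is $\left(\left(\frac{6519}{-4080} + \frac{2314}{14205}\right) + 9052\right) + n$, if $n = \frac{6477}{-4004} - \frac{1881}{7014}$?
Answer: $\frac{1168896027193501}{129178633584} \approx 9048.7$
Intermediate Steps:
$n = - \frac{1260981}{668668}$ ($n = 6477 \left(- \frac{1}{4004}\right) - \frac{627}{2338} = - \frac{6477}{4004} - \frac{627}{2338} = - \frac{1260981}{668668} \approx -1.8858$)
$\left(\left(\frac{6519}{-4080} + \frac{2314}{14205}\right) + 9052\right) + n = \left(\left(\frac{6519}{-4080} + \frac{2314}{14205}\right) + 9052\right) - \frac{1260981}{668668} = \left(\left(6519 \left(- \frac{1}{4080}\right) + 2314 \cdot \frac{1}{14205}\right) + 9052\right) - \frac{1260981}{668668} = \left(\left(- \frac{2173}{1360} + \frac{2314}{14205}\right) + 9052\right) - \frac{1260981}{668668} = \left(- \frac{1108817}{772752} + 9052\right) - \frac{1260981}{668668} = \frac{6993842287}{772752} - \frac{1260981}{668668} = \frac{1168896027193501}{129178633584}$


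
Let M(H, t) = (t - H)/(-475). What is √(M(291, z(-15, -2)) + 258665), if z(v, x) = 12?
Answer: √2334456926/95 ≈ 508.59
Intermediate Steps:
M(H, t) = -t/475 + H/475 (M(H, t) = (t - H)*(-1/475) = -t/475 + H/475)
√(M(291, z(-15, -2)) + 258665) = √((-1/475*12 + (1/475)*291) + 258665) = √((-12/475 + 291/475) + 258665) = √(279/475 + 258665) = √(122866154/475) = √2334456926/95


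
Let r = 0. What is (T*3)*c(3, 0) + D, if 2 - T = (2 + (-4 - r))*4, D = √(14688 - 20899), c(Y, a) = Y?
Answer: 90 + I*√6211 ≈ 90.0 + 78.81*I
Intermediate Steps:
D = I*√6211 (D = √(-6211) = I*√6211 ≈ 78.81*I)
T = 10 (T = 2 - (2 + (-4 - 1*0))*4 = 2 - (2 + (-4 + 0))*4 = 2 - (2 - 4)*4 = 2 - (-2)*4 = 2 - 1*(-8) = 2 + 8 = 10)
(T*3)*c(3, 0) + D = (10*3)*3 + I*√6211 = 30*3 + I*√6211 = 90 + I*√6211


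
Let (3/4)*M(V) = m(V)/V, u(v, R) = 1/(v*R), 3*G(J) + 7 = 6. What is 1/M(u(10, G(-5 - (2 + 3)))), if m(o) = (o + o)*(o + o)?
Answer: -5/8 ≈ -0.62500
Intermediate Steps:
G(J) = -⅓ (G(J) = -7/3 + (⅓)*6 = -7/3 + 2 = -⅓)
m(o) = 4*o² (m(o) = (2*o)*(2*o) = 4*o²)
u(v, R) = 1/(R*v)
M(V) = 16*V/3 (M(V) = 4*((4*V²)/V)/3 = 4*(4*V)/3 = 16*V/3)
1/M(u(10, G(-5 - (2 + 3)))) = 1/(16*(1/(-⅓*10))/3) = 1/(16*(-3*⅒)/3) = 1/((16/3)*(-3/10)) = 1/(-8/5) = -5/8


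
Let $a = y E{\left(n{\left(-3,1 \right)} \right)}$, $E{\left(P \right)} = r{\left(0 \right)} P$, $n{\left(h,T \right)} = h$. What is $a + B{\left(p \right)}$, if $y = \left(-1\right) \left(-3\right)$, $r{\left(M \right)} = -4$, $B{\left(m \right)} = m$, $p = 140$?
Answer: $176$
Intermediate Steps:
$E{\left(P \right)} = - 4 P$
$y = 3$
$a = 36$ ($a = 3 \left(\left(-4\right) \left(-3\right)\right) = 3 \cdot 12 = 36$)
$a + B{\left(p \right)} = 36 + 140 = 176$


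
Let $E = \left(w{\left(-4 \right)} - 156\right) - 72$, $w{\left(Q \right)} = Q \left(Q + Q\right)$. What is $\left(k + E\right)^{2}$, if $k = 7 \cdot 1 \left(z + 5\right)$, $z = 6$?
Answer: $14161$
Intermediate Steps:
$w{\left(Q \right)} = 2 Q^{2}$ ($w{\left(Q \right)} = Q 2 Q = 2 Q^{2}$)
$k = 77$ ($k = 7 \cdot 1 \left(6 + 5\right) = 7 \cdot 11 = 77$)
$E = -196$ ($E = \left(2 \left(-4\right)^{2} - 156\right) - 72 = \left(2 \cdot 16 - 156\right) - 72 = \left(32 - 156\right) - 72 = -124 - 72 = -196$)
$\left(k + E\right)^{2} = \left(77 - 196\right)^{2} = \left(-119\right)^{2} = 14161$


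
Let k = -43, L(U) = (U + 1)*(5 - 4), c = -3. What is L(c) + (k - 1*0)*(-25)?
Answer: 1073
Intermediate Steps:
L(U) = 1 + U (L(U) = (1 + U)*1 = 1 + U)
L(c) + (k - 1*0)*(-25) = (1 - 3) + (-43 - 1*0)*(-25) = -2 + (-43 + 0)*(-25) = -2 - 43*(-25) = -2 + 1075 = 1073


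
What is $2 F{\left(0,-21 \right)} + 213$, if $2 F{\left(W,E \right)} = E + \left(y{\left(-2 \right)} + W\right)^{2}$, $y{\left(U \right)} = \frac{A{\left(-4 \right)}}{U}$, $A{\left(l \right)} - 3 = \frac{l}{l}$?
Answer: $196$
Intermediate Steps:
$A{\left(l \right)} = 4$ ($A{\left(l \right)} = 3 + \frac{l}{l} = 3 + 1 = 4$)
$y{\left(U \right)} = \frac{4}{U}$
$F{\left(W,E \right)} = \frac{E}{2} + \frac{\left(-2 + W\right)^{2}}{2}$ ($F{\left(W,E \right)} = \frac{E + \left(\frac{4}{-2} + W\right)^{2}}{2} = \frac{E + \left(4 \left(- \frac{1}{2}\right) + W\right)^{2}}{2} = \frac{E + \left(-2 + W\right)^{2}}{2} = \frac{E}{2} + \frac{\left(-2 + W\right)^{2}}{2}$)
$2 F{\left(0,-21 \right)} + 213 = 2 \left(\frac{1}{2} \left(-21\right) + \frac{\left(-2 + 0\right)^{2}}{2}\right) + 213 = 2 \left(- \frac{21}{2} + \frac{\left(-2\right)^{2}}{2}\right) + 213 = 2 \left(- \frac{21}{2} + \frac{1}{2} \cdot 4\right) + 213 = 2 \left(- \frac{21}{2} + 2\right) + 213 = 2 \left(- \frac{17}{2}\right) + 213 = -17 + 213 = 196$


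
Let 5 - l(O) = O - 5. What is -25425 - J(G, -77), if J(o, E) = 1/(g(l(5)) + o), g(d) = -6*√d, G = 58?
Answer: -40476629/1592 - 3*√5/1592 ≈ -25425.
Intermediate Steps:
l(O) = 10 - O (l(O) = 5 - (O - 5) = 5 - (-5 + O) = 5 + (5 - O) = 10 - O)
J(o, E) = 1/(o - 6*√5) (J(o, E) = 1/(-6*√(10 - 1*5) + o) = 1/(-6*√(10 - 5) + o) = 1/(-6*√5 + o) = 1/(o - 6*√5))
-25425 - J(G, -77) = -25425 - 1/(58 - 6*√5)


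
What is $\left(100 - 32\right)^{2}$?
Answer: $4624$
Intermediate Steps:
$\left(100 - 32\right)^{2} = 68^{2} = 4624$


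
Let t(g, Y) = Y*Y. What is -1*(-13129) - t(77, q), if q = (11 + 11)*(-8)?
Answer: -17847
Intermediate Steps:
q = -176 (q = 22*(-8) = -176)
t(g, Y) = Y²
-1*(-13129) - t(77, q) = -1*(-13129) - 1*(-176)² = 13129 - 1*30976 = 13129 - 30976 = -17847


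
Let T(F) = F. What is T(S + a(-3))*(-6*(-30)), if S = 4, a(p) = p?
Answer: 180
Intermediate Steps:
T(S + a(-3))*(-6*(-30)) = (4 - 3)*(-6*(-30)) = 1*180 = 180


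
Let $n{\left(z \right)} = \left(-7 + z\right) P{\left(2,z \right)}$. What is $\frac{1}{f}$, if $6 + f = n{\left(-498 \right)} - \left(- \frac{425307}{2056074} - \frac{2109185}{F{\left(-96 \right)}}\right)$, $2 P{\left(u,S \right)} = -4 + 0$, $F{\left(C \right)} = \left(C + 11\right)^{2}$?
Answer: $\frac{990342310}{1283617898091} \approx 0.00077152$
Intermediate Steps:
$F{\left(C \right)} = \left(11 + C\right)^{2}$
$P{\left(u,S \right)} = -2$ ($P{\left(u,S \right)} = \frac{-4 + 0}{2} = \frac{1}{2} \left(-4\right) = -2$)
$n{\left(z \right)} = 14 - 2 z$ ($n{\left(z \right)} = \left(-7 + z\right) \left(-2\right) = 14 - 2 z$)
$f = \frac{1283617898091}{990342310}$ ($f = -6 - \left(-1010 - \frac{141769}{685358} - \frac{2109185}{\left(11 - 96\right)^{2}}\right) = -6 - \left(-1010 - \frac{421837}{1445} - \frac{141769}{685358}\right) = -6 + \left(1010 - \left(- \frac{141769}{685358} - \frac{2109185}{7225}\right)\right) = -6 + \left(1010 - \left(- \frac{141769}{685358} - \frac{421837}{1445}\right)\right) = -6 + \left(1010 - - \frac{289314218851}{990342310}\right) = -6 + \left(1010 + \frac{289314218851}{990342310}\right) = -6 + \frac{1289559951951}{990342310} = \frac{1283617898091}{990342310} \approx 1296.1$)
$\frac{1}{f} = \frac{1}{\frac{1283617898091}{990342310}} = \frac{990342310}{1283617898091}$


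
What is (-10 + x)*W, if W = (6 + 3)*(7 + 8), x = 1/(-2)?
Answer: -2835/2 ≈ -1417.5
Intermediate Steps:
x = -½ ≈ -0.50000
W = 135 (W = 9*15 = 135)
(-10 + x)*W = (-10 - ½)*135 = -21/2*135 = -2835/2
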